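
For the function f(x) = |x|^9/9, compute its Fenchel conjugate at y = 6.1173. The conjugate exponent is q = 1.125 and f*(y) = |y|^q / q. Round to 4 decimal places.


The conjugate exponent q satisfies 1/p + 1/q = 1.
p = 9, so q = 9/(9 - 1) = 1.125
|y|^q = 6.1173^1.125 = 7.6715
f*(6.1173) = 7.6715 / 1.125 = 6.8191


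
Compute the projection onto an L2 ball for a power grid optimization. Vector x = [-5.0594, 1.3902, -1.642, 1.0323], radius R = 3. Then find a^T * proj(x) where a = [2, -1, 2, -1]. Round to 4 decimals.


Step 1: Compute ||x|| (intermediates to 6 decimals).
||x|| = sqrt((-5.0594)^2 + 1.3902^2 + (-1.642)^2 + 1.0323^2) = 5.593925
Step 2: Project.
Since ||x|| > R, scale = R/||x|| = 3/5.593925 = 0.536296, proj(x) = scale * x
proj(x) = [-2.713336, 0.745559, -0.880598, 0.553618]
Step 3: Dot product.
a^T * proj(x) = 2*(-2.713336) - 1*0.745559 + 2*(-0.880598) - 1*0.553618 = -8.487


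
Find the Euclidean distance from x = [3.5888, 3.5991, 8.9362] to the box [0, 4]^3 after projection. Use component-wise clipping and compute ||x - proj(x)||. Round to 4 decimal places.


Project each component onto [0, 4].
clip(3.5888) = 3.5888, clip(3.5991) = 3.5991, clip(8.9362) = 4.0
Projection = [3.5888, 3.5991, 4.0]
Squared diffs: [0.0, 0.0, 24.3661]
Distance = sqrt(24.3661) = 4.9362


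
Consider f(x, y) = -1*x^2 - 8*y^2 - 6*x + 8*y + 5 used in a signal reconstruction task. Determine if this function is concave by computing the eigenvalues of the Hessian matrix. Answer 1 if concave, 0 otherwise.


The Hessian of f(x,y) = -1*x^2 - 8*y^2 - 6*x + 8*y + 5 is:
H = [[-2, 0], [0, -16]]
Trace = -2 - 16 = -18
Determinant = -2*-16 - (0)^2 = 32
Discriminant = (-18)^2 - 4*32 = 196.0
Eigenvalues: lambda_1 = -16.0, lambda_2 = -2.0
The function is concave.

1


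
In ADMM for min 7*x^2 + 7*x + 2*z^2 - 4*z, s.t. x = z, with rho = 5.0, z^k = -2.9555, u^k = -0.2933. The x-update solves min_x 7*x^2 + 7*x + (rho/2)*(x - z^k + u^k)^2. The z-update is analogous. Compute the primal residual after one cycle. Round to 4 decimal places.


ADMM iteration with rho = 5.0, z^k = -2.9555, u^k = -0.2933
Step 1: x-update.
Minimize 7*x^2 + 7*x + (5.0/2)*(x + 2.9555 - 0.2933)^2
FOC: (2*7 + 5.0)*x = -7 + 5.0*(-2.9555 + 0.2933)
x^{k+1} = -1.069
Step 2: z-update.
Minimize 2*z^2 - 4*z + (5.0/2)*(-1.069 - z - 0.2933)^2
FOC: (2*2 + 5.0)*z = 4 + 5.0*(-1.069 - 0.2933)
z^{k+1} = -0.3124
Step 3: u-update.
u^{k+1} = -0.2933 - 1.069 + 0.3124 = -1.0499
Step 4: Primal residual = |-1.069 + 0.3124| = 0.7566


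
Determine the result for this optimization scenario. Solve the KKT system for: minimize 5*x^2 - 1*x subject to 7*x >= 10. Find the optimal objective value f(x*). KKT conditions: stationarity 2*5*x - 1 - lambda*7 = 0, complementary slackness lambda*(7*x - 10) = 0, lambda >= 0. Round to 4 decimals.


Step 1: Try lambda = 0 (constraint inactive).
x_unc = 1/(2*5) = 0.1
Check: 7*0.1 = 0.7 < 10 -- violated!
Step 2: Constraint must be active: 7*x = 10
x* = 10/7 = 1.4286 (rounded; the exact value 10/7 is used below)
lambda = (2*5*(10/7) - 1)/7 = 1.898
Step 3: Compute optimal value.
f(x*) = 5*(10/7)^2 - 1*(10/7) = 8.7755


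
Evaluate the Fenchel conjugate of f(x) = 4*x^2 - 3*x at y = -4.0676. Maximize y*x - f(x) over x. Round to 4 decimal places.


f*(y) = sup_x {y*x - a*x^2 - b*x} = sup_x {(y-b)*x - a*x^2}
FOC: (y - b) - 2a*x = 0 => x* = (y - b)/(2a)
x* = (-4.0676 + 3)/(2*4) = -0.1335
f*(-4.0676) = (y-b)^2/(4a) = (-4.0676 + 3)^2/(4*4)
= 1.1398/16 = 0.0712


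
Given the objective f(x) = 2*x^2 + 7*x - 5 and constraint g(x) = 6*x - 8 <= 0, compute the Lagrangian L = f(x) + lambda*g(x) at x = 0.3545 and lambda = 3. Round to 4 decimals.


Step 1: Evaluate f(x).
f(0.3545) = 2*0.3545^2 + 7*0.3545 - 5 = -2.2672
Step 2: Evaluate g(x).
g(0.3545) = 6*0.3545 - 8 = -5.873
Step 3: Compute Lagrangian.
L = -2.2672 + 3*-5.873 = -19.8862


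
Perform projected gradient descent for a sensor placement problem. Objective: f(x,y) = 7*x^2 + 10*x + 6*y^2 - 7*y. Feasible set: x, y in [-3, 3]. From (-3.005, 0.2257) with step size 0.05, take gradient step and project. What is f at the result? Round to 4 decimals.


Step 1: Compute gradient at (-3.005, 0.2257).
grad_x = 2*7*-3.005 + 10 = -32.07
grad_y = 2*6*0.2257 - 7 = -4.2916
Step 2: Gradient step.
x_raw = -3.005 - 0.05*-32.07 = -1.4015
y_raw = 0.2257 - 0.05*-4.2916 = 0.4403
Step 3: Project onto [-3, 3].
x_proj = clip(-1.4015) = -1.4015
y_proj = clip(0.4403) = 0.4403
Step 4: Evaluate f.
f(-1.4015, 0.4403) = -2.1845


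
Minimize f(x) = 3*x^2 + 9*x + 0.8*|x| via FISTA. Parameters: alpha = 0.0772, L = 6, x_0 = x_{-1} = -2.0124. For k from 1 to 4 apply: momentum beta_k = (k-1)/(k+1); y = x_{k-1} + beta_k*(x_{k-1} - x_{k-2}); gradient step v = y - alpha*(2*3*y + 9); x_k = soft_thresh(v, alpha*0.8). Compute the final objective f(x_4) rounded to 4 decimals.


FISTA on f(x) = 3*x^2 + 9*x + 0.8*|x|
L = 6, alpha = 0.0772
Iteration 1: beta = 0.0, y = -2.0124 + 0.0*(-2.0124 + 2.0124) = -2.0124
  grad(y) = -3.0744, v = y - alpha*grad = -1.7751
  prox(v) = soft_thresh(-1.7751, 0.0618) = -1.7133
Iteration 2: beta = 0.3333, y = -1.7133 + 0.3333*(-1.7133 + 2.0124) = -1.6136
  grad(y) = -0.6816, v = y - alpha*grad = -1.561
  prox(v) = soft_thresh(-1.561, 0.0618) = -1.4992
Iteration 3: beta = 0.5, y = -1.4992 + 0.5*(-1.4992 + 1.7133) = -1.3922
  grad(y) = 0.6469, v = y - alpha*grad = -1.4421
  prox(v) = soft_thresh(-1.4421, 0.0618) = -1.3804
Iteration 4: beta = 0.6, y = -1.3804 + 0.6*(-1.3804 + 1.4992) = -1.309
  grad(y) = 1.1457, v = y - alpha*grad = -1.3975
  prox(v) = soft_thresh(-1.3975, 0.0618) = -1.3357
f(x_4) = 3*(-1.3357)^2 + 9*(-1.3357) + 0.8*|-1.3357| = -5.6005


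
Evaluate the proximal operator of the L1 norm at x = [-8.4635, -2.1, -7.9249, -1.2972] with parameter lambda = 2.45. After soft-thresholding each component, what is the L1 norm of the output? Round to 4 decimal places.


Soft-thresholding with lambda = 2.45:
prox(-8.4635) = sign(-8.4635)*max(|-8.4635| - 2.45, 0) = -6.0135
prox(-2.1) = sign(-2.1)*max(|-2.1| - 2.45, 0) = 0.0
prox(-7.9249) = sign(-7.9249)*max(|-7.9249| - 2.45, 0) = -5.4749
prox(-1.2972) = sign(-1.2972)*max(|-1.2972| - 2.45, 0) = 0.0
prox(x) = [-6.0135, 0.0, -5.4749, 0.0]
||prox(x)||_1 = 6.0135 + 0.0 + 5.4749 + 0.0 = 11.4884


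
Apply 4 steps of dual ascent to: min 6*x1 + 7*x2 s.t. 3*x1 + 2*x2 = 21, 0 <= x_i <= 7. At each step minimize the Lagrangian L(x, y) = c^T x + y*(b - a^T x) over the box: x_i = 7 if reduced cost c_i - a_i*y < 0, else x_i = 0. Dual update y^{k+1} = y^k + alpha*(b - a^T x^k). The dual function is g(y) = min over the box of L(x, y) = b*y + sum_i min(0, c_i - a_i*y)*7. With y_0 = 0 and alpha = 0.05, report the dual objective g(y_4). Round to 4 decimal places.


Dual ascent for LP: min 6*x1 + 7*x2, 3*x1 + 2*x2 = 21, 0 <= x_i <= 7
Step 1: y^k = 0.0, reduced costs: (6.0, 7.0)
  x^k = (0.0, 0.0), subgradient = b - a^T x = 21.0
  y^{k+1} = 0.0 + 0.05*21.0 = 1.05
Step 2: y^k = 1.05, reduced costs: (2.85, 4.9)
  x^k = (0.0, 0.0), subgradient = b - a^T x = 21.0
  y^{k+1} = 1.05 + 0.05*21.0 = 2.1
Step 3: y^k = 2.1, reduced costs: (-0.3, 2.8)
  x^k = (7.0, 0.0), subgradient = b - a^T x = 0.0
  y^{k+1} = 2.1 + 0.05*0.0 = 2.1
Step 4: y^k = 2.1, reduced costs: (-0.3, 2.8)
  x^k = (7.0, 0.0), subgradient = b - a^T x = 0.0
  y^{k+1} = 2.1 + 0.05*0.0 = 2.1
Dual objective at y_4 = 2.1: reduced costs (-0.3, 2.8), box minimizer x = (7.0, 0.0)
g(y_4) = b*y + (c1 - a1*y)*x1 + (c2 - a2*y)*x2 = 21*2.1 + (-0.3)*7.0 + 2.8*0.0 = 44.1 - 2.1 + 0.0 = 42.0


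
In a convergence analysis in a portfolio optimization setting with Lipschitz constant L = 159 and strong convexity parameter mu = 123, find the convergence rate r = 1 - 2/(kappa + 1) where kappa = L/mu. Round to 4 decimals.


Step 1: Compute the condition number.
kappa = L/mu = 159/123 = 1.2927
Step 2: Compute the convergence rate.
r = 1 - 2/(kappa + 1) = 1 - 2*mu/(L + mu) = (L - mu)/(L + mu) = 36/282 = 0.1277


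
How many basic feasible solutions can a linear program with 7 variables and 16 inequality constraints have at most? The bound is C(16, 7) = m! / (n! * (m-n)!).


Each vertex corresponds to some choice of n active constraints out of m, so the number of vertices is at most C(m, n) = m! / (n!(m-n)!).
m = 16, n = 7
Numerator: 16 * 15 * 14 * 13 * 12 * 11 * 10
Denominator: 7! = 5040
C(16, 7) = 11440


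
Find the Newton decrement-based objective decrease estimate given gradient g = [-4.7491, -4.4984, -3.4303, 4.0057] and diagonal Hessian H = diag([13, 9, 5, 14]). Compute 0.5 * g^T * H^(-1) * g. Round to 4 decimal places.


Step 1: H is diagonal, so H^(-1) * g = [-0.3653, -0.4998, -0.6861, 0.2861].
Step 2: g^T H^(-1) g = sum_i g_i^2 / H_ii
  = (-4.7491)^2/13 + (-4.4984)^2/9 + (-3.4303)^2/5 + (4.0057)^2/14
  = 1.7349 + 2.2484 + 2.3534 + 1.1461 = 7.4828
Step 3: Objective decrease = 0.5 * g^T H^(-1) g = 3.7414


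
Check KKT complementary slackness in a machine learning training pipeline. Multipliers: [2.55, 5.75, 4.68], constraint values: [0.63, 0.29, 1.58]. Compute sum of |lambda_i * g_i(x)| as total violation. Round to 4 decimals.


KKT complementary slackness check:
lambda_1 * g_1 = 2.55 * 0.63 = 1.6065
lambda_2 * g_2 = 5.75 * 0.29 = 1.6675
lambda_3 * g_3 = 4.68 * 1.58 = 7.3944
Total violation = 1.6065 + 1.6675 + 7.3944 = 10.6684


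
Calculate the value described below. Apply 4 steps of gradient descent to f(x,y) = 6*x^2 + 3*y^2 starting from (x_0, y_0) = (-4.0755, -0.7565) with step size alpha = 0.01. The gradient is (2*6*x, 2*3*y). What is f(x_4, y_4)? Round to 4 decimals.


Gradient descent on f(x,y) = 6*x^2 + 3*y^2.
Starting point: (-4.0755, -0.7565), alpha = 0.01
Step 1: grad_x = 2*6*-4.0755 = -48.906, grad_y = 2*3*-0.7565 = -4.539
  x_1 = -4.0755 - 0.01*-48.906 = -3.5864
  y_1 = -0.7565 - 0.01*-4.539 = -0.7111
Step 2: grad_x = 2*6*-3.5864 = -43.0373, grad_y = 2*3*-0.7111 = -4.2667
  x_2 = -3.5864 - 0.01*-43.0373 = -3.1561
  y_2 = -0.7111 - 0.01*-4.2667 = -0.6684
Step 3: grad_x = 2*6*-3.1561 = -37.8728, grad_y = 2*3*-0.6684 = -4.0107
  x_3 = -3.1561 - 0.01*-37.8728 = -2.7773
  y_3 = -0.6684 - 0.01*-4.0107 = -0.6283
Step 4: grad_x = 2*6*-2.7773 = -33.3281, grad_y = 2*3*-0.6283 = -3.77
  x_4 = -2.7773 - 0.01*-33.3281 = -2.4441
  y_4 = -0.6283 - 0.01*-3.77 = -0.5906
f(-2.4441, -0.5906) = 6*(-2.4441)^2 + 3*(-0.5906)^2 = 36.8871


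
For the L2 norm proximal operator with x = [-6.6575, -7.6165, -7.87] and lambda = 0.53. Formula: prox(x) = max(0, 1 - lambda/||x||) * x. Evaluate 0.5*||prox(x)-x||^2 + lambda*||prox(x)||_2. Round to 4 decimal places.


Step 1: Compute ||x||.
||x|| = 12.8168
Step 2: Compute scaling factor.
scale = max(0, 1 - 0.53/12.8168) = 0.9586
Step 3: prox(x) = [-6.3822, -7.3015, -7.5446]
||prox(x)|| = 12.2868
Step 4: Proximal objective.
0.5*||prox-x||^2 = 0.1405
lambda*||prox|| = 6.512
Total = 6.6525


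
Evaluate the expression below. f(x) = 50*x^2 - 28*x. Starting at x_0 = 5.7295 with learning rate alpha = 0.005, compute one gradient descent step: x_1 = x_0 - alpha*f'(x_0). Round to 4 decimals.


We compute the gradient at x_0 and apply the update.
f'(x) = 100*x - 28
f'(5.7295) = 100*5.7295 - 28 = 544.95
x_1 = 5.7295 - 0.005*544.95 = 3.0048


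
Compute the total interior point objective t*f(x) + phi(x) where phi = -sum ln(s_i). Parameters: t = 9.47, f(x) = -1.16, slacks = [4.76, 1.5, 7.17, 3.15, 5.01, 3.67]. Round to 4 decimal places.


Step 1: Compute log-barrier.
ln values: [1.5602, 0.4055, 1.9699, 1.1474, 1.6114, 1.3002]
phi = -(1.5602 + 0.4055 + 1.9699 + 1.1474 + 1.6114 + 1.3002) = -7.9946
Step 2: Compute augmented objective.
t*f(x) = 9.47*-1.16 = -10.9852
Total = -10.9852 - 7.9946 = -18.9798


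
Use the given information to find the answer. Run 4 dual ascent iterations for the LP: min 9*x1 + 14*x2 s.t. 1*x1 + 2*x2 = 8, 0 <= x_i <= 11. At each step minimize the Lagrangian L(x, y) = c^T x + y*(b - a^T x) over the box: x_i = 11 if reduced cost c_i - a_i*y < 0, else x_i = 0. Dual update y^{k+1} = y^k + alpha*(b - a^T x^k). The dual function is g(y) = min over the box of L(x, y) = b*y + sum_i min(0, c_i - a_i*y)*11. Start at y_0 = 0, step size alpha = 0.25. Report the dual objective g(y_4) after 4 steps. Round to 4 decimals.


Dual ascent for LP: min 9*x1 + 14*x2, 1*x1 + 2*x2 = 8, 0 <= x_i <= 11
Step 1: y^k = 0.0, reduced costs: (9.0, 14.0)
  x^k = (0.0, 0.0), subgradient = b - a^T x = 8.0
  y^{k+1} = 0.0 + 0.25*8.0 = 2.0
Step 2: y^k = 2.0, reduced costs: (7.0, 10.0)
  x^k = (0.0, 0.0), subgradient = b - a^T x = 8.0
  y^{k+1} = 2.0 + 0.25*8.0 = 4.0
Step 3: y^k = 4.0, reduced costs: (5.0, 6.0)
  x^k = (0.0, 0.0), subgradient = b - a^T x = 8.0
  y^{k+1} = 4.0 + 0.25*8.0 = 6.0
Step 4: y^k = 6.0, reduced costs: (3.0, 2.0)
  x^k = (0.0, 0.0), subgradient = b - a^T x = 8.0
  y^{k+1} = 6.0 + 0.25*8.0 = 8.0
Dual objective at y_4 = 8.0: reduced costs (1.0, -2.0), box minimizer x = (0.0, 11.0)
g(y_4) = b*y + (c1 - a1*y)*x1 + (c2 - a2*y)*x2 = 8*8.0 + 1.0*0.0 + (-2.0)*11.0 = 64.0 + 0.0 - 22.0 = 42.0


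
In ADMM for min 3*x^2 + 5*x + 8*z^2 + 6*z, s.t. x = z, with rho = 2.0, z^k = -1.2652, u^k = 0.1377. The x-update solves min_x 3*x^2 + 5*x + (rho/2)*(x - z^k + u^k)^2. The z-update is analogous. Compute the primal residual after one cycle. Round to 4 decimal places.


ADMM iteration with rho = 2.0, z^k = -1.2652, u^k = 0.1377
Step 1: x-update.
Minimize 3*x^2 + 5*x + (2.0/2)*(x + 1.2652 + 0.1377)^2
FOC: (2*3 + 2.0)*x = -5 + 2.0*(-1.2652 - 0.1377)
x^{k+1} = -0.9757
Step 2: z-update.
Minimize 8*z^2 + 6*z + (2.0/2)*(-0.9757 - z + 0.1377)^2
FOC: (2*8 + 2.0)*z = -6 + 2.0*(-0.9757 + 0.1377)
z^{k+1} = -0.4264
Step 3: u-update.
u^{k+1} = 0.1377 - 0.9757 + 0.4264 = -0.4116
Step 4: Primal residual = |-0.9757 + 0.4264| = 0.5493


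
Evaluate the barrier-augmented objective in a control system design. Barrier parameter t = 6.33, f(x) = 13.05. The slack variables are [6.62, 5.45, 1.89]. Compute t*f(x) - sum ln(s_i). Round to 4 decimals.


Step 1: Compute log-barrier.
ln values: [1.8901, 1.6956, 0.6366]
phi = -(1.8901 + 1.6956 + 0.6366) = -4.2223
Step 2: Compute augmented objective.
t*f(x) = 6.33*13.05 = 82.6065
Total = 82.6065 - 4.2223 = 78.3842


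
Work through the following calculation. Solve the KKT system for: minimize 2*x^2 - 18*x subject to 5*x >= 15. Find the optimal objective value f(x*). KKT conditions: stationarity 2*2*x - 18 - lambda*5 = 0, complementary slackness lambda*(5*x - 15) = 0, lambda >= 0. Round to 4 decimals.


Step 1: Try lambda = 0 (constraint inactive).
Stationarity: 2*2*x - 18 = 0
x* = 18/(2*2) = 4.5
Check constraint: 5*4.5 = 22.5 >= 15 -- satisfied.
Step 2: Compute optimal value.
f(x*) = 2*4.5^2 - 18*4.5 = -40.5


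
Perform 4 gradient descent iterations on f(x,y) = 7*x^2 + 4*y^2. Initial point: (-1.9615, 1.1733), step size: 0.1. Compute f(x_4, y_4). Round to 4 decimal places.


Gradient descent on f(x,y) = 7*x^2 + 4*y^2.
Starting point: (-1.9615, 1.1733), alpha = 0.1
Step 1: grad_x = 2*7*-1.9615 = -27.461, grad_y = 2*4*1.1733 = 9.3864
  x_1 = -1.9615 - 0.1*-27.461 = 0.7846
  y_1 = 1.1733 - 0.1*9.3864 = 0.2347
Step 2: grad_x = 2*7*0.7846 = 10.9844, grad_y = 2*4*0.2347 = 1.8773
  x_2 = 0.7846 - 0.1*10.9844 = -0.3138
  y_2 = 0.2347 - 0.1*1.8773 = 0.0469
Step 3: grad_x = 2*7*-0.3138 = -4.3938, grad_y = 2*4*0.0469 = 0.3755
  x_3 = -0.3138 - 0.1*-4.3938 = 0.1255
  y_3 = 0.0469 - 0.1*0.3755 = 0.0094
Step 4: grad_x = 2*7*0.1255 = 1.7575, grad_y = 2*4*0.0094 = 0.0751
  x_4 = 0.1255 - 0.1*1.7575 = -0.0502
  y_4 = 0.0094 - 0.1*0.0751 = 0.0019
f(-0.0502, 0.0019) = 7*(-0.0502)^2 + 4*0.0019^2 = 0.0177


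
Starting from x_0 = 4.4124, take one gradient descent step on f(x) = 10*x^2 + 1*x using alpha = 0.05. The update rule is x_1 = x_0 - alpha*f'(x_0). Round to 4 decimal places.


We compute the gradient at x_0 and apply the update.
f'(x) = 20*x + 1
f'(4.4124) = 20*4.4124 + 1 = 89.248
x_1 = 4.4124 - 0.05*89.248 = -0.05


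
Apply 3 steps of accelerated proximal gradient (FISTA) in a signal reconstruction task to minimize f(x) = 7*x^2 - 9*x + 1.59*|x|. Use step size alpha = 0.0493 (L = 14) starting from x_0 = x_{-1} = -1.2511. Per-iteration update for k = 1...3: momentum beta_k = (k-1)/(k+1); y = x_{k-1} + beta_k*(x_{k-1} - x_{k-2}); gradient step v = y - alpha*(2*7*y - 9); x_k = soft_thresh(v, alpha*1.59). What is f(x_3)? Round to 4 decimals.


FISTA on f(x) = 7*x^2 - 9*x + 1.59*|x|
L = 14, alpha = 0.0493
Iteration 1: beta = 0.0, y = -1.2511 + 0.0*(-1.2511 + 1.2511) = -1.2511
  grad(y) = -26.5154, v = y - alpha*grad = 0.0561
  prox(v) = soft_thresh(0.0561, 0.0784) = 0.0
Iteration 2: beta = 0.3333, y = 0.0 + 0.3333*(0.0 + 1.2511) = 0.417
  grad(y) = -3.1615, v = y - alpha*grad = 0.5729
  prox(v) = soft_thresh(0.5729, 0.0784) = 0.4945
Iteration 3: beta = 0.5, y = 0.4945 + 0.5*(0.4945 - 0.0) = 0.7418
  grad(y) = 1.3847, v = y - alpha*grad = 0.6735
  prox(v) = soft_thresh(0.6735, 0.0784) = 0.5951
f(x_3) = 7*0.5951^2 - 9*0.5951 + 1.59*|0.5951| = -1.9307


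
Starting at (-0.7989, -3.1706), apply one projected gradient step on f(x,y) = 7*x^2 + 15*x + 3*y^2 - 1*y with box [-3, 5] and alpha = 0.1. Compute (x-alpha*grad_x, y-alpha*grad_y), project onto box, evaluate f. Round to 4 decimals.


Step 1: Compute gradient at (-0.7989, -3.1706).
grad_x = 2*7*-0.7989 + 15 = 3.8154
grad_y = 2*3*-3.1706 - 1 = -20.0236
Step 2: Gradient step.
x_raw = -0.7989 - 0.1*3.8154 = -1.1804
y_raw = -3.1706 - 0.1*-20.0236 = -1.1682
Step 3: Project onto [-3, 5].
x_proj = clip(-1.1804) = -1.1804
y_proj = clip(-1.1682) = -1.1682
Step 4: Evaluate f.
f(-1.1804, -1.1682) = -2.6899


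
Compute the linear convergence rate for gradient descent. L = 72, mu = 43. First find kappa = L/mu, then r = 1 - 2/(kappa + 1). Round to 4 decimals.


Step 1: Compute the condition number.
kappa = L/mu = 72/43 = 1.6744
Step 2: Compute the convergence rate.
r = 1 - 2/(kappa + 1) = 1 - 2*mu/(L + mu) = (L - mu)/(L + mu) = 29/115 = 0.2522


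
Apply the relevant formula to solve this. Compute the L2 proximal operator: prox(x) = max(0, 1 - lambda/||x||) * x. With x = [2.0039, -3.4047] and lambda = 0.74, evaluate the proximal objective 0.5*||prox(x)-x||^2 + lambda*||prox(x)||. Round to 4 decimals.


Step 1: Compute ||x||.
||x|| = 3.9506
Step 2: Compute scaling factor.
scale = max(0, 1 - 0.74/3.9506) = 0.8127
Step 3: prox(x) = [1.6285, -2.767]
||prox(x)|| = 3.2106
Step 4: Proximal objective.
0.5*||prox-x||^2 = 0.2738
lambda*||prox|| = 2.3758
Total = 2.6497


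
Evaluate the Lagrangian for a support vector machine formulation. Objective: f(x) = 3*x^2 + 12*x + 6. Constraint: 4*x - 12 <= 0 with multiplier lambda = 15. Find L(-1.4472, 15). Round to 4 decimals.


Step 1: Evaluate f(x).
f(-1.4472) = 3*(-1.4472)^2 + 12*(-1.4472) + 6 = -5.0832
Step 2: Evaluate g(x).
g(-1.4472) = 4*-1.4472 - 12 = -17.7888
Step 3: Compute Lagrangian.
L = -5.0832 + 15*-17.7888 = -271.9152


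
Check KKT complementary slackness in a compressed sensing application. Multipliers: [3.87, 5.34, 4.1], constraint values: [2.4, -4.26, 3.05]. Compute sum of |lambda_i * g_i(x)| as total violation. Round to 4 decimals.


KKT complementary slackness check:
lambda_1 * g_1 = 3.87 * 2.4 = 9.288
lambda_2 * g_2 = 5.34 * -4.26 = -22.7484
lambda_3 * g_3 = 4.1 * 3.05 = 12.505
Total violation = 9.288 + 22.7484 + 12.505 = 44.5414


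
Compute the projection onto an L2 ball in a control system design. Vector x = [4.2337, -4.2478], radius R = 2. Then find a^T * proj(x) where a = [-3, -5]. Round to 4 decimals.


Step 1: Compute ||x|| (intermediates to 6 decimals).
||x|| = sqrt(4.2337^2 + (-4.2478)^2) = 5.997334
Step 2: Project.
Since ||x|| > R, scale = R/||x|| = 2/5.997334 = 0.333482, proj(x) = scale * x
proj(x) = [1.411863, -1.416565]
Step 3: Dot product.
a^T * proj(x) = -3*1.411863 - 5*(-1.416565) = 2.8472


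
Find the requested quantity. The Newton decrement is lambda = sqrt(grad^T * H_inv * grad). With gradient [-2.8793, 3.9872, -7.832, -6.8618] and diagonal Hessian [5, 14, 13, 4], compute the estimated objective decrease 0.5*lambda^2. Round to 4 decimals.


Step 1: H is diagonal, so H^(-1) * g = [-0.5759, 0.2848, -0.6025, -1.7155].
Step 2: g^T H^(-1) g = sum_i g_i^2 / H_ii
  = (-2.8793)^2/5 + (3.9872)^2/14 + (-7.832)^2/13 + (-6.8618)^2/4
  = 1.6581 + 1.1356 + 4.7185 + 11.7711 = 19.2832
Step 3: Objective decrease = 0.5 * g^T H^(-1) g = 9.6416


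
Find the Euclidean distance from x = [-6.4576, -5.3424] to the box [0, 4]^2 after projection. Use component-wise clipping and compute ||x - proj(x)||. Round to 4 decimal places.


Project each component onto [0, 4].
clip(-6.4576) = 0.0, clip(-5.3424) = 0.0
Projection = [0.0, 0.0]
Squared diffs: [41.7006, 28.5412]
Distance = sqrt(70.2418) = 8.381


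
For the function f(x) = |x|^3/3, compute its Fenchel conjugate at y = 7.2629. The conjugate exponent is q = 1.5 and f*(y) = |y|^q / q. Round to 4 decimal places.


The conjugate exponent q satisfies 1/p + 1/q = 1.
p = 3, so q = 3/(3 - 1) = 1.5
|y|^q = 7.2629^1.5 = 19.5733
f*(7.2629) = 19.5733 / 1.5 = 13.0489


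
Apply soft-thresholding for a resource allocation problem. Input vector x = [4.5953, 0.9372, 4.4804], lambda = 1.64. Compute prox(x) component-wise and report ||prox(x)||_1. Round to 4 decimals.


Soft-thresholding with lambda = 1.64:
prox(4.5953) = sign(4.5953)*max(|4.5953| - 1.64, 0) = 2.9553
prox(0.9372) = sign(0.9372)*max(|0.9372| - 1.64, 0) = 0.0
prox(4.4804) = sign(4.4804)*max(|4.4804| - 1.64, 0) = 2.8404
prox(x) = [2.9553, 0.0, 2.8404]
||prox(x)||_1 = 2.9553 + 0.0 + 2.8404 = 5.7957


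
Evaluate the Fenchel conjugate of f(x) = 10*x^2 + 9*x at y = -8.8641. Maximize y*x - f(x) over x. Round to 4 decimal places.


f*(y) = sup_x {y*x - a*x^2 - b*x} = sup_x {(y-b)*x - a*x^2}
FOC: (y - b) - 2a*x = 0 => x* = (y - b)/(2a)
x* = (-8.8641 - 9)/(2*10) = -0.8932
f*(-8.8641) = (y-b)^2/(4a) = (-8.8641 - 9)^2/(4*10)
= 319.1261/40 = 7.9782


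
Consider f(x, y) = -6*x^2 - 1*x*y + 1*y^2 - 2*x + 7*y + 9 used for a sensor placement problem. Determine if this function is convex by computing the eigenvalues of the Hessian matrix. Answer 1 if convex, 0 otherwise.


The Hessian of f(x,y) = -6*x^2 - 1*x*y + 1*y^2 - 2*x + 7*y + 9 is:
H = [[-12, -1], [-1, 2]]
Trace = -12 + 2 = -10
Determinant = -12*2 - (-1)^2 = -25
Discriminant = (-10)^2 - 4*-25 = 200.0
Eigenvalues: lambda_1 = -12.0711, lambda_2 = 2.0711
The function is not convex.

0


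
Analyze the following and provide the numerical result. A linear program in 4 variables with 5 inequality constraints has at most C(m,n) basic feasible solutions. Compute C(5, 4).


Each vertex corresponds to some choice of n active constraints out of m, so the number of vertices is at most C(m, n) = m! / (n!(m-n)!).
m = 5, n = 4
Numerator: 5 * 4 * 3 * 2
Denominator: 4! = 24
C(5, 4) = 5


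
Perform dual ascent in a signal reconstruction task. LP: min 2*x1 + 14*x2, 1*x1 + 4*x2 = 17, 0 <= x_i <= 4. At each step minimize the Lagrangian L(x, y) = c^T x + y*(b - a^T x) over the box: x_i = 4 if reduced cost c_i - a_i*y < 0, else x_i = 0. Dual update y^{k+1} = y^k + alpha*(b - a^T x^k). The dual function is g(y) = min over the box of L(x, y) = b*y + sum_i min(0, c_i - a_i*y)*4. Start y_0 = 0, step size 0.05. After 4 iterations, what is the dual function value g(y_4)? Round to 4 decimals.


Dual ascent for LP: min 2*x1 + 14*x2, 1*x1 + 4*x2 = 17, 0 <= x_i <= 4
Step 1: y^k = 0.0, reduced costs: (2.0, 14.0)
  x^k = (0.0, 0.0), subgradient = b - a^T x = 17.0
  y^{k+1} = 0.0 + 0.05*17.0 = 0.85
Step 2: y^k = 0.85, reduced costs: (1.15, 10.6)
  x^k = (0.0, 0.0), subgradient = b - a^T x = 17.0
  y^{k+1} = 0.85 + 0.05*17.0 = 1.7
Step 3: y^k = 1.7, reduced costs: (0.3, 7.2)
  x^k = (0.0, 0.0), subgradient = b - a^T x = 17.0
  y^{k+1} = 1.7 + 0.05*17.0 = 2.55
Step 4: y^k = 2.55, reduced costs: (-0.55, 3.8)
  x^k = (4.0, 0.0), subgradient = b - a^T x = 13.0
  y^{k+1} = 2.55 + 0.05*13.0 = 3.2
Dual objective at y_4 = 3.2: reduced costs (-1.2, 1.2), box minimizer x = (4.0, 0.0)
g(y_4) = b*y + (c1 - a1*y)*x1 + (c2 - a2*y)*x2 = 17*3.2 + (-1.2)*4.0 + 1.2*0.0 = 54.4 - 4.8 + 0.0 = 49.6


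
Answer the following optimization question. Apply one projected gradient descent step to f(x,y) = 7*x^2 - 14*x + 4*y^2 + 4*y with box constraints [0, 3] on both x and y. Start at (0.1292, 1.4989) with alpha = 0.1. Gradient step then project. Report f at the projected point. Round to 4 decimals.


Step 1: Compute gradient at (0.1292, 1.4989).
grad_x = 2*7*0.1292 - 14 = -12.1912
grad_y = 2*4*1.4989 + 4 = 15.9912
Step 2: Gradient step.
x_raw = 0.1292 - 0.1*-12.1912 = 1.3483
y_raw = 1.4989 - 0.1*15.9912 = -0.1002
Step 3: Project onto [0, 3].
x_proj = clip(1.3483) = 1.3483
y_proj = clip(-0.1002) = 0.0
Step 4: Evaluate f.
f(1.3483, 0.0) = -6.1507


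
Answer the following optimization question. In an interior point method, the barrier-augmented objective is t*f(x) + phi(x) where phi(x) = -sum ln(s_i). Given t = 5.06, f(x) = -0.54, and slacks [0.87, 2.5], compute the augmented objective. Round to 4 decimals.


Step 1: Compute log-barrier.
ln values: [-0.1393, 0.9163]
phi = -(-0.1393 + 0.9163) = -0.777
Step 2: Compute augmented objective.
t*f(x) = 5.06*-0.54 = -2.7324
Total = -2.7324 - 0.777 = -3.5094


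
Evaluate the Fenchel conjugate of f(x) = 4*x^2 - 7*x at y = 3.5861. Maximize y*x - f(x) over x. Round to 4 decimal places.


f*(y) = sup_x {y*x - a*x^2 - b*x} = sup_x {(y-b)*x - a*x^2}
FOC: (y - b) - 2a*x = 0 => x* = (y - b)/(2a)
x* = (3.5861 + 7)/(2*4) = 1.3233
f*(3.5861) = (y-b)^2/(4a) = (3.5861 + 7)^2/(4*4)
= 112.0655/16 = 7.0041


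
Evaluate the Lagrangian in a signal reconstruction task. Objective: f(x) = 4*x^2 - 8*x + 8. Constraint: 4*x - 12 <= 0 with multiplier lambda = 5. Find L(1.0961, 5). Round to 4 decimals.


Step 1: Evaluate f(x).
f(1.0961) = 4*1.0961^2 - 8*1.0961 + 8 = 4.0369
Step 2: Evaluate g(x).
g(1.0961) = 4*1.0961 - 12 = -7.6156
Step 3: Compute Lagrangian.
L = 4.0369 + 5*-7.6156 = -34.0411


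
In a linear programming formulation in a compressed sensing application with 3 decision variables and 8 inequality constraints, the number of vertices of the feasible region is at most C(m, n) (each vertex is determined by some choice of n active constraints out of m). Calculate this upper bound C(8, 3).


Each vertex corresponds to some choice of n active constraints out of m, so the number of vertices is at most C(m, n) = m! / (n!(m-n)!).
m = 8, n = 3
Numerator: 8 * 7 * 6
Denominator: 3! = 6
C(8, 3) = 56


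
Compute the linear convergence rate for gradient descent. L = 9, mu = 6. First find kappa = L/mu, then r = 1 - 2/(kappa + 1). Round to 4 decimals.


Step 1: Compute the condition number.
kappa = L/mu = 9/6 = 1.5
Step 2: Compute the convergence rate.
r = 1 - 2/(kappa + 1) = 1 - 2*mu/(L + mu) = (L - mu)/(L + mu) = 3/15 = 0.2


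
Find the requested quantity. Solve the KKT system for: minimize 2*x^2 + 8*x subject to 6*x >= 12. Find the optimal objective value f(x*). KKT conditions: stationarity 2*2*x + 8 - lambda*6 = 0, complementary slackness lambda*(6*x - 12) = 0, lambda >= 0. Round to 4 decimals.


Step 1: Try lambda = 0 (constraint inactive).
x_unc = -8/(2*2) = -2.0
Check: 6*-2.0 = -12.0 < 12 -- violated!
Step 2: Constraint must be active: 6*x = 12
x* = 12/6 = 2.0
lambda = (2*2*2.0 + 8)/6 = 2.6667
Step 3: Compute optimal value.
f(x*) = 2*2.0^2 + 8*2.0 = 24.0


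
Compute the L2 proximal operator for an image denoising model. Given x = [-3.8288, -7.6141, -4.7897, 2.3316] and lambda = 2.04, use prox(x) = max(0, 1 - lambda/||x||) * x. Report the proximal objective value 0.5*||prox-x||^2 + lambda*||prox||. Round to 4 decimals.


Step 1: Compute ||x||.
||x|| = 10.0505
Step 2: Compute scaling factor.
scale = max(0, 1 - 2.04/10.0505) = 0.797
Step 3: prox(x) = [-3.0516, -6.0686, -3.8175, 1.8583]
||prox(x)|| = 8.0105
Step 4: Proximal objective.
0.5*||prox-x||^2 = 2.0808
lambda*||prox|| = 16.3414
Total = 18.4221


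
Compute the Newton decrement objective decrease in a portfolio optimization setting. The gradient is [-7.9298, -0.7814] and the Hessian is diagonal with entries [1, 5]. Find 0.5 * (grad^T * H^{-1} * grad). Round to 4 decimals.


Step 1: H is diagonal, so H^(-1) * g = [-7.9298, -0.1563].
Step 2: g^T H^(-1) g = sum_i g_i^2 / H_ii
  = (-7.9298)^2/1 + (-0.7814)^2/5
  = 62.8817 + 0.1221 = 63.0038
Step 3: Objective decrease = 0.5 * g^T H^(-1) g = 31.5019


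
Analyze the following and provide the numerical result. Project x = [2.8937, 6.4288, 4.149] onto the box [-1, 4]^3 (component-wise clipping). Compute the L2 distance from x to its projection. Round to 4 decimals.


Project each component onto [-1, 4].
clip(2.8937) = 2.8937, clip(6.4288) = 4.0, clip(4.149) = 4.0
Projection = [2.8937, 4.0, 4.0]
Squared diffs: [0.0, 5.8991, 0.0222]
Distance = sqrt(5.9213) = 2.4334


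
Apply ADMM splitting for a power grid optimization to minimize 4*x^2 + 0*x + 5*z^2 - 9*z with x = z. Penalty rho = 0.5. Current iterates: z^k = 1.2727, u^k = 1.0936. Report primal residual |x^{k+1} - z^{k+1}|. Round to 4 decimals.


ADMM iteration with rho = 0.5, z^k = 1.2727, u^k = 1.0936
Step 1: x-update.
Minimize 4*x^2 + 0*x + (0.5/2)*(x - 1.2727 + 1.0936)^2
FOC: (2*4 + 0.5)*x = 0 + 0.5*(1.2727 - 1.0936)
x^{k+1} = 0.0105
Step 2: z-update.
Minimize 5*z^2 - 9*z + (0.5/2)*(0.0105 - z + 1.0936)^2
FOC: (2*5 + 0.5)*z = 9 + 0.5*(0.0105 + 1.0936)
z^{k+1} = 0.9097
Step 3: u-update.
u^{k+1} = 1.0936 + 0.0105 - 0.9097 = 0.1944
Step 4: Primal residual = |0.0105 - 0.9097| = 0.8992


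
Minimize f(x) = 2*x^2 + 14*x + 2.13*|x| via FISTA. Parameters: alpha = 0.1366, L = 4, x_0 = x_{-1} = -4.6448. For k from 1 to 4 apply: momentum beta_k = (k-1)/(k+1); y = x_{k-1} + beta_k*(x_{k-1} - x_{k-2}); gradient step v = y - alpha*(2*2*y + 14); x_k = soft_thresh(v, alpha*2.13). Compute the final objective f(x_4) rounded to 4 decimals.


FISTA on f(x) = 2*x^2 + 14*x + 2.13*|x|
L = 4, alpha = 0.1366
Iteration 1: beta = 0.0, y = -4.6448 + 0.0*(-4.6448 + 4.6448) = -4.6448
  grad(y) = -4.5792, v = y - alpha*grad = -4.0193
  prox(v) = soft_thresh(-4.0193, 0.291) = -3.7283
Iteration 2: beta = 0.3333, y = -3.7283 + 0.3333*(-3.7283 + 4.6448) = -3.4228
  grad(y) = 0.3087, v = y - alpha*grad = -3.465
  prox(v) = soft_thresh(-3.465, 0.291) = -3.174
Iteration 3: beta = 0.5, y = -3.174 + 0.5*(-3.174 + 3.7283) = -2.8969
  grad(y) = 2.4124, v = y - alpha*grad = -3.2264
  prox(v) = soft_thresh(-3.2264, 0.291) = -2.9355
Iteration 4: beta = 0.6, y = -2.9355 + 0.6*(-2.9355 + 3.174) = -2.7923
  grad(y) = 2.8307, v = y - alpha*grad = -3.179
  prox(v) = soft_thresh(-3.179, 0.291) = -2.888
f(x_4) = 2*(-2.888)^2 + 14*(-2.888) + 2.13*|-2.888| = -17.5995


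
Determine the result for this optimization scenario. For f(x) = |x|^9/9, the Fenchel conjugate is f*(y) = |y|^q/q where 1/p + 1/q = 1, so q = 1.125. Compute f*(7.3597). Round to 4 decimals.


The conjugate exponent q satisfies 1/p + 1/q = 1.
p = 9, so q = 9/(9 - 1) = 1.125
|y|^q = 7.3597^1.125 = 9.4453
f*(7.3597) = 9.4453 / 1.125 = 8.3959


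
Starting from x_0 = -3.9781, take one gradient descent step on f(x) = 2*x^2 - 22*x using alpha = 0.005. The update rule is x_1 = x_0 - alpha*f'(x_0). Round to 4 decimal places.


We compute the gradient at x_0 and apply the update.
f'(x) = 4*x - 22
f'(-3.9781) = 4*-3.9781 - 22 = -37.9124
x_1 = -3.9781 - 0.005*-37.9124 = -3.7885


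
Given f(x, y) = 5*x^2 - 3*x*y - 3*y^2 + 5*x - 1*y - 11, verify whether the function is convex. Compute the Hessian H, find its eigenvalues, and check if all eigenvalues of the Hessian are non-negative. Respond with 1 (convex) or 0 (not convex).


The Hessian of f(x,y) = 5*x^2 - 3*x*y - 3*y^2 + 5*x - 1*y - 11 is:
H = [[10, -3], [-3, -6]]
Trace = 10 - 6 = 4
Determinant = 10*-6 - (-3)^2 = -69
Discriminant = (4)^2 - 4*-69 = 292.0
Eigenvalues: lambda_1 = -6.544, lambda_2 = 10.544
The function is not convex.

0


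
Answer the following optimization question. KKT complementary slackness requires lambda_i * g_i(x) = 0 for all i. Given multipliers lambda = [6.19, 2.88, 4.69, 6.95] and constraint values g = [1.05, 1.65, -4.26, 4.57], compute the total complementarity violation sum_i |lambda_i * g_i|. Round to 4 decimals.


KKT complementary slackness check:
lambda_1 * g_1 = 6.19 * 1.05 = 6.4995
lambda_2 * g_2 = 2.88 * 1.65 = 4.752
lambda_3 * g_3 = 4.69 * -4.26 = -19.9794
lambda_4 * g_4 = 6.95 * 4.57 = 31.7615
Total violation = 6.4995 + 4.752 + 19.9794 + 31.7615 = 62.9924


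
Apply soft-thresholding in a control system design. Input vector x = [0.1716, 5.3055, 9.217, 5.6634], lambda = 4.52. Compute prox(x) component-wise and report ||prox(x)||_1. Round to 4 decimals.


Soft-thresholding with lambda = 4.52:
prox(0.1716) = sign(0.1716)*max(|0.1716| - 4.52, 0) = 0.0
prox(5.3055) = sign(5.3055)*max(|5.3055| - 4.52, 0) = 0.7855
prox(9.217) = sign(9.217)*max(|9.217| - 4.52, 0) = 4.697
prox(5.6634) = sign(5.6634)*max(|5.6634| - 4.52, 0) = 1.1434
prox(x) = [0.0, 0.7855, 4.697, 1.1434]
||prox(x)||_1 = 0.0 + 0.7855 + 4.697 + 1.1434 = 6.6259


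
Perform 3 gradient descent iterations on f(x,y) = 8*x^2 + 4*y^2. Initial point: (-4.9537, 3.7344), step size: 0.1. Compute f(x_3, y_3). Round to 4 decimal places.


Gradient descent on f(x,y) = 8*x^2 + 4*y^2.
Starting point: (-4.9537, 3.7344), alpha = 0.1
Step 1: grad_x = 2*8*-4.9537 = -79.2592, grad_y = 2*4*3.7344 = 29.8752
  x_1 = -4.9537 - 0.1*-79.2592 = 2.9722
  y_1 = 3.7344 - 0.1*29.8752 = 0.7469
Step 2: grad_x = 2*8*2.9722 = 47.5555, grad_y = 2*4*0.7469 = 5.975
  x_2 = 2.9722 - 0.1*47.5555 = -1.7833
  y_2 = 0.7469 - 0.1*5.975 = 0.1494
Step 3: grad_x = 2*8*-1.7833 = -28.5333, grad_y = 2*4*0.1494 = 1.195
  x_3 = -1.7833 - 0.1*-28.5333 = 1.07
  y_3 = 0.1494 - 0.1*1.195 = 0.0299
f(1.07, 0.0299) = 8*1.07^2 + 4*0.0299^2 = 9.1628


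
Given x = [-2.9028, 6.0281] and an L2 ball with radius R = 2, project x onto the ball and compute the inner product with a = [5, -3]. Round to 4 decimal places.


Step 1: Compute ||x|| (intermediates to 6 decimals).
||x|| = sqrt((-2.9028)^2 + 6.0281^2) = 6.690608
Step 2: Project.
Since ||x|| > R, scale = R/||x|| = 2/6.690608 = 0.298926, proj(x) = scale * x
proj(x) = [-0.867722, 1.801956]
Step 3: Dot product.
a^T * proj(x) = 5*(-0.867722) - 3*1.801956 = -9.7445


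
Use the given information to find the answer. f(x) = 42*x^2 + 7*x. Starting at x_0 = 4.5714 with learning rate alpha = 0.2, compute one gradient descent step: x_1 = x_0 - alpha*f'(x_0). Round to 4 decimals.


We compute the gradient at x_0 and apply the update.
f'(x) = 84*x + 7
f'(4.5714) = 84*4.5714 + 7 = 390.9976
x_1 = 4.5714 - 0.2*390.9976 = -73.6281


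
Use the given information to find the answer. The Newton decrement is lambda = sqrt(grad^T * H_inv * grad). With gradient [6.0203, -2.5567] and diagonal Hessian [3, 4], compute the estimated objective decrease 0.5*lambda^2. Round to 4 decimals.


Step 1: H is diagonal, so H^(-1) * g = [2.0068, -0.6392].
Step 2: g^T H^(-1) g = sum_i g_i^2 / H_ii
  = (6.0203)^2/3 + (-2.5567)^2/4
  = 12.0813 + 1.6342 = 13.7155
Step 3: Objective decrease = 0.5 * g^T H^(-1) g = 6.8578


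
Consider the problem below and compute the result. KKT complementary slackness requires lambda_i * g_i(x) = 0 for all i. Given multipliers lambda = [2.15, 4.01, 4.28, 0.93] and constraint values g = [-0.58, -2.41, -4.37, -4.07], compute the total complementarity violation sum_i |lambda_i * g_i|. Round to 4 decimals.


KKT complementary slackness check:
lambda_1 * g_1 = 2.15 * -0.58 = -1.247
lambda_2 * g_2 = 4.01 * -2.41 = -9.6641
lambda_3 * g_3 = 4.28 * -4.37 = -18.7036
lambda_4 * g_4 = 0.93 * -4.07 = -3.7851
Total violation = 1.247 + 9.6641 + 18.7036 + 3.7851 = 33.3998


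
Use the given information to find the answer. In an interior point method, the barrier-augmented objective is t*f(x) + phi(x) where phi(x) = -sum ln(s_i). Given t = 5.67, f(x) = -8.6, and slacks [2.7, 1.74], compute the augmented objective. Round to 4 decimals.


Step 1: Compute log-barrier.
ln values: [0.9933, 0.5539]
phi = -(0.9933 + 0.5539) = -1.5471
Step 2: Compute augmented objective.
t*f(x) = 5.67*-8.6 = -48.762
Total = -48.762 - 1.5471 = -50.3091


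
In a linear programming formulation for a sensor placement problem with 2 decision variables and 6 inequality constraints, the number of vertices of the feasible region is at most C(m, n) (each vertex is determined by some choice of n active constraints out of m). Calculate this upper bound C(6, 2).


Each vertex corresponds to some choice of n active constraints out of m, so the number of vertices is at most C(m, n) = m! / (n!(m-n)!).
m = 6, n = 2
Numerator: 6 * 5
Denominator: 2! = 2
C(6, 2) = 15


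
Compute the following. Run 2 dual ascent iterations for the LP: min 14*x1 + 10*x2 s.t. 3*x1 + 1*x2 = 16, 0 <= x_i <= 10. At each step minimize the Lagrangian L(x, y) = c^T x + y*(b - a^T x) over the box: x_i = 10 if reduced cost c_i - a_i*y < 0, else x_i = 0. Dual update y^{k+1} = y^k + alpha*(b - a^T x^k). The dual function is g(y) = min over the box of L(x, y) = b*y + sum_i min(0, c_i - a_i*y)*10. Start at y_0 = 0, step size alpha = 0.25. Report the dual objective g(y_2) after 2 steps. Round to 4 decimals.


Dual ascent for LP: min 14*x1 + 10*x2, 3*x1 + 1*x2 = 16, 0 <= x_i <= 10
Step 1: y^k = 0.0, reduced costs: (14.0, 10.0)
  x^k = (0.0, 0.0), subgradient = b - a^T x = 16.0
  y^{k+1} = 0.0 + 0.25*16.0 = 4.0
Step 2: y^k = 4.0, reduced costs: (2.0, 6.0)
  x^k = (0.0, 0.0), subgradient = b - a^T x = 16.0
  y^{k+1} = 4.0 + 0.25*16.0 = 8.0
Dual objective at y_2 = 8.0: reduced costs (-10.0, 2.0), box minimizer x = (10.0, 0.0)
g(y_2) = b*y + (c1 - a1*y)*x1 + (c2 - a2*y)*x2 = 16*8.0 + (-10.0)*10.0 + 2.0*0.0 = 128.0 - 100.0 + 0.0 = 28.0


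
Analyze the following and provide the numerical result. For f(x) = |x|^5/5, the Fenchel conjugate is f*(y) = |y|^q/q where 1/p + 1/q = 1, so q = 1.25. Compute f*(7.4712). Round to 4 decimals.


The conjugate exponent q satisfies 1/p + 1/q = 1.
p = 5, so q = 5/(5 - 1) = 1.25
|y|^q = 7.4712^1.25 = 12.352
f*(7.4712) = 12.352 / 1.25 = 9.8816


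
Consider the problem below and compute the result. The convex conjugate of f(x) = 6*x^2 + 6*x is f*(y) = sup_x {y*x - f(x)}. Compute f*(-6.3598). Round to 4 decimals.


f*(y) = sup_x {y*x - a*x^2 - b*x} = sup_x {(y-b)*x - a*x^2}
FOC: (y - b) - 2a*x = 0 => x* = (y - b)/(2a)
x* = (-6.3598 - 6)/(2*6) = -1.03
f*(-6.3598) = (y-b)^2/(4a) = (-6.3598 - 6)^2/(4*6)
= 152.7647/24 = 6.3652


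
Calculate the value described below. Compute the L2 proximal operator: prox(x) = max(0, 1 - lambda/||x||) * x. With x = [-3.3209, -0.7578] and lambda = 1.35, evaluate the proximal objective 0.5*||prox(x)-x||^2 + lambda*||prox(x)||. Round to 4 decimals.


Step 1: Compute ||x||.
||x|| = 3.4063
Step 2: Compute scaling factor.
scale = max(0, 1 - 1.35/3.4063) = 0.6037
Step 3: prox(x) = [-2.0047, -0.4575]
||prox(x)|| = 2.0563
Step 4: Proximal objective.
0.5*||prox-x||^2 = 0.9113
lambda*||prox|| = 2.776
Total = 3.6872


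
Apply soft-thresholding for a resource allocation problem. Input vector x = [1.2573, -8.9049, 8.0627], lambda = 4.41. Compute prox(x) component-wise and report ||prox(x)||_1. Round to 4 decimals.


Soft-thresholding with lambda = 4.41:
prox(1.2573) = sign(1.2573)*max(|1.2573| - 4.41, 0) = 0.0
prox(-8.9049) = sign(-8.9049)*max(|-8.9049| - 4.41, 0) = -4.4949
prox(8.0627) = sign(8.0627)*max(|8.0627| - 4.41, 0) = 3.6527
prox(x) = [0.0, -4.4949, 3.6527]
||prox(x)||_1 = 0.0 + 4.4949 + 3.6527 = 8.1476


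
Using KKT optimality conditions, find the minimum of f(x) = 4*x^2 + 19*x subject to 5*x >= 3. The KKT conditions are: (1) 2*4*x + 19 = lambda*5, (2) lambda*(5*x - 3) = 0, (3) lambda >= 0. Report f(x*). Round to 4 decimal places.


Step 1: Try lambda = 0 (constraint inactive).
x_unc = -19/(2*4) = -2.375
Check: 5*-2.375 = -11.875 < 3 -- violated!
Step 2: Constraint must be active: 5*x = 3
x* = 3/5 = 0.6
lambda = (2*4*0.6 + 19)/5 = 4.76
Step 3: Compute optimal value.
f(x*) = 4*0.6^2 + 19*0.6 = 12.84


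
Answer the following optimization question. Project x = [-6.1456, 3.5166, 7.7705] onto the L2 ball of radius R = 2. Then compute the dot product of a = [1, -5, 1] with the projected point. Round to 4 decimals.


Step 1: Compute ||x|| (intermediates to 6 decimals).
||x|| = sqrt((-6.1456)^2 + 3.5166^2 + 7.7705^2) = 10.512637
Step 2: Project.
Since ||x|| > R, scale = R/||x|| = 2/10.512637 = 0.190247, proj(x) = scale * x
proj(x) = [-1.169182, 0.669023, 1.478314]
Step 3: Dot product.
a^T * proj(x) = 1*(-1.169182) - 5*0.669023 + 1*1.478314 = -3.036
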